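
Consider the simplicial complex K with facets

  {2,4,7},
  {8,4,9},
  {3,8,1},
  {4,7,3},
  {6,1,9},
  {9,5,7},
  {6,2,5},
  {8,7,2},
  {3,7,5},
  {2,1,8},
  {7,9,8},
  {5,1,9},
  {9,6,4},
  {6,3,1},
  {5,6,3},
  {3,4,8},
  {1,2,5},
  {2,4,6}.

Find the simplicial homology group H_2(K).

Fix the vertex order 1 < 2 < 3 < 4 < 5 < 6 < 7 < 8 < 9 and write every simplex with vertices in increasing order. Then dim K = 2 and the simplices of K are:

  0-simplices (9): [1], [2], [3], [4], [5], [6], [7], [8], [9]
  1-simplices (27): (27 of them)
  2-simplices (18): [1,2,5], [1,2,8], [1,3,6], [1,3,8], [1,5,9], [1,6,9], [2,4,6], [2,4,7], [2,5,6], [2,7,8], [3,4,7], [3,4,8], [3,5,6], [3,5,7], [4,6,9], [4,8,9], [5,7,9], [7,8,9]

giving chain groups C_0 ≅ Z^9, C_1 ≅ Z^27, C_2 ≅ Z^18.

∂_1: C_1 → C_0 maps an edge to its endpoints' difference, ∂[p,q] = q − p.
The resulting 9×27 matrix has rank 8, and its Smith normal form has invariant factors (1,1,1,1,1,1,1,1).

Boundary ∂_2: C_2 → C_1 maps a triangle to the signed sum of its edges. For instance
  ∂[1,6,9] = [6,9] − [1,9] + [1,6],
  ∂[3,4,8] = [4,8] − [3,8] + [3,4].
The 27×18 boundary matrix has rank 18 and Smith normal form diag(1,1,1,1,1,1,1,1,1,1,1,1,1,1,1,1,1,2).

Now H_k = ker ∂_k / im ∂_{k+1}, so:

  H_2: rank ker ∂_2 − rank ∂_3 = (18 − 18) − 0 = 0, and there is no ∂_3, so H_2 ≅ 0.

H_2 = 0.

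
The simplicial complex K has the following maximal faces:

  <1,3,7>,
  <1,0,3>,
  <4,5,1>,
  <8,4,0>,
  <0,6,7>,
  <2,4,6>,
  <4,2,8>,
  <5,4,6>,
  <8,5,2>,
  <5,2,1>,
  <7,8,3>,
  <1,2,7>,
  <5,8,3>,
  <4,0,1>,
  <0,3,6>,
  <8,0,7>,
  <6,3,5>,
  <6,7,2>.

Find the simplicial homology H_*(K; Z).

Take the total order 0 < 1 < 2 < 3 < 4 < 5 < 6 < 7 < 8 on the vertex set. Then K (dimension 2) consists of the simplices:

  0-simplices (9): [0], [1], [2], [3], [4], [5], [6], [7], [8]
  1-simplices (27): (27 of them)
  2-simplices (18): [0,1,3], [0,1,4], [0,3,6], [0,4,8], [0,6,7], [0,7,8], [1,2,5], [1,2,7], [1,3,7], [1,4,5], [2,4,6], [2,4,8], [2,5,8], [2,6,7], [3,5,6], [3,5,8], [3,7,8], [4,5,6]

so the chain groups are C_0 ≅ Z^9, C_1 ≅ Z^27, C_2 ≅ Z^18.

The boundary map ∂_1: C_1 → C_0 is given by ∂[p,q] = [q] − [p]. For instance
  ∂[0,1] = [1] − [0].
As a 9×27 matrix over Z this has rank 8, with invariant factors (1,1,1,1,1,1,1,1).

The boundary map ∂_2: C_2 → C_1 sends each 2-simplex [p,q,r] to [q,r] − [p,r] + [p,q]. For instance
  ∂[0,1,4] = [1,4] − [0,4] + [0,1],
  ∂[1,2,5] = [2,5] − [1,5] + [1,2].
As a 27×18 matrix over Z this has rank 18, with invariant factors (1,1,1,1,1,1,1,1,1,1,1,1,1,1,1,1,1,2).

Now H_k = ker ∂_k / im ∂_{k+1}, so:

  H_0: rank C_0 − rank ∂_1 = 9 − 8 = 1, and the invariant factors of ∂_1 are all 1, so H_0 ≅ Z.
  H_1: rank ker ∂_1 − rank ∂_2 = (27 − 8) − 18 = 1, and ∂_2 has invariant factor 2 > 1, so H_1 ≅ Z × Z/2.
  H_2: rank ker ∂_2 − rank ∂_3 = (18 − 18) − 0 = 0, and there is no ∂_3, so H_2 ≅ 0.

H_0 ≅ Z,  H_1 ≅ Z × Z/2,  H_2 = 0.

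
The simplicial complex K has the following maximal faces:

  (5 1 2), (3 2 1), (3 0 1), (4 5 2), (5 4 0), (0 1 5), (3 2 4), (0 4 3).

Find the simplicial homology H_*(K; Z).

H_0 ≅ Z,  H_1 = 0,  H_2 ≅ Z.

K has 6 vertices, 12 edges, 8 triangles.
rank ∂_0 = 0, rank ∂_1 = 5 ⇒ b_0 = 6 − 0 − 5 = 1; all invariant factors of ∂_1 are 1 so no torsion. So H_0 ≅ Z.
rank ∂_1 = 5, rank ∂_2 = 7 ⇒ b_1 = 12 − 5 − 7 = 0; all invariant factors of ∂_2 are 1 so no torsion. So H_1 ≅ 0.
rank ∂_2 = 7, rank ∂_3 = 0 ⇒ b_2 = 8 − 7 − 0 = 1. So H_2 ≅ Z.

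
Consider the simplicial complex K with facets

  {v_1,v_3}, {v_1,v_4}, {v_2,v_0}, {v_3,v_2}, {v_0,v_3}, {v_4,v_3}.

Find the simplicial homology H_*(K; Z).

Take the total order v_0 < v_1 < v_2 < v_3 < v_4 on the vertex set. Then K (dimension 1) consists of the simplices:

  0-simplices (5): [v_0], [v_1], [v_2], [v_3], [v_4]
  1-simplices (6): [v_0,v_2], [v_0,v_3], [v_1,v_3], [v_1,v_4], [v_2,v_3], [v_3,v_4]

giving chain groups C_0 ≅ Z^5, C_1 ≅ Z^6.

∂_1: C_1 → C_0 sends each edge [p,q] (with p < q) to q − p.
This gives a 5×6 integer matrix of rank 4; reducing to Smith normal form yields diagonal entries (1,1,1,1).

Reading off H_k = ker ∂_k / im ∂_{k+1}:

  H_0: rank C_0 − rank ∂_1 = 5 − 4 = 1, and the invariant factors of ∂_1 are all 1, so H_0 = Z.
  H_1: rank ker ∂_1 − rank ∂_2 = (6 − 4) − 0 = 2, and there is no ∂_2, so H_1 = Z^2.

H_0 ≅ Z,  H_1 ≅ Z^2.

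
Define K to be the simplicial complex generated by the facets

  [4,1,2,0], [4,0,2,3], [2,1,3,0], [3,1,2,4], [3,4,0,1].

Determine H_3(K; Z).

H_3 ≅ Z.

Fix the vertex order 0 < 1 < 2 < 3 < 4 and write every simplex with vertices in increasing order. Then dim K = 3 and the simplices of K are:

  0-simplices (5): [0], [1], [2], [3], [4]
  1-simplices (10): [0,1], [0,2], [0,3], [0,4], [1,2], [1,3], [1,4], [2,3], [2,4], [3,4]
  2-simplices (10): [0,1,2], [0,1,3], [0,1,4], [0,2,3], [0,2,4], [0,3,4], [1,2,3], [1,2,4], [1,3,4], [2,3,4]
  3-simplices (5): [0,1,2,3], [0,1,2,4], [0,1,3,4], [0,2,3,4], [1,2,3,4]

so the chain groups are C_0 ≅ Z^5, C_1 ≅ Z^10, C_2 ≅ Z^10, C_3 ≅ Z^5.

Boundary ∂_1: C_1 → C_0 sends each edge [p,q] (with p < q) to q − p.
This gives a 5×10 integer matrix of rank 4; reducing to Smith normal form yields diagonal entries (1,1,1,1).

The boundary map ∂_2: C_2 → C_1 sends each 2-simplex [p,q,r] to [q,r] − [p,r] + [p,q]. For instance
  ∂[2,3,4] = [3,4] − [2,4] + [2,3],
  ∂[1,2,3] = [2,3] − [1,3] + [1,2].
As a 10×10 matrix over Z this has rank 6, with invariant factors (1,1,1,1,1,1).

∂_3: C_3 → C_2 sends each 3-simplex σ to the alternating sum Σ_i (−1)^i (σ with its i-th vertex removed). For instance
  ∂[0,1,2,3] = [1,2,3] − [0,2,3] + [0,1,3] − [0,1,2],
  ∂[0,1,2,4] = [1,2,4] − [0,2,4] + [0,1,4] − [0,1,2].
This gives a 10×5 integer matrix of rank 4; reducing to Smith normal form yields diagonal entries (1,1,1,1).

Reading off H_k = ker ∂_k / im ∂_{k+1}:

  H_3: rank ker ∂_3 − rank ∂_4 = (5 − 4) − 0 = 1, and there is no ∂_4, so H_3 = Z.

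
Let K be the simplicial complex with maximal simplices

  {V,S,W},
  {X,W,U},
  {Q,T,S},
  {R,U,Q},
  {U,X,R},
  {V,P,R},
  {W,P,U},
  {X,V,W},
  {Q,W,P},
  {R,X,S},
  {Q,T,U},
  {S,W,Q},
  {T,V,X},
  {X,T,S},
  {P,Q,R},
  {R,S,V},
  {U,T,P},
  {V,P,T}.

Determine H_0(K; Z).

H_0 ≅ Z.

Fix the vertex order P < Q < R < S < T < U < V < W < X and write every simplex with vertices in increasing order. Then dim K = 2 and the simplices of K are:

  0-simplices (9): P, Q, R, S, T, U, V, W, X
  1-simplices (27): PQ, PR, PT, PU, PV, PW, QR, QS, QT, QU, QW, RS, RU, RV, RX, ST, SV, SW, SX, TU, TV, TX, UW, UX, VW, VX, WX
  2-simplices (18): PQR, PQW, PRV, PTU, PTV, PUW, QRU, QST, QSW, QTU, RSV, RSX, RUX, STX, SVW, TVX, UWX, VWX

giving chain groups C_0 ≅ Z^9, C_1 ≅ Z^27, C_2 ≅ Z^18.

Boundary ∂_1: C_1 → C_0 maps an edge to its endpoints' difference, ∂[p,q] = q − p. For instance
  ∂PW = W − P.
As a 9×27 matrix over Z this has rank 8, with invariant factors (1,1,1,1,1,1,1,1).

Boundary ∂_2: C_2 → C_1 acts by ∂[p,q,r] = [q,r] − [p,r] + [p,q]. For instance
  ∂SVW = VW − SW + SV,
  ∂VWX = WX − VX + VW.
The 27×18 boundary matrix has rank 18 and Smith normal form diag(1,1,1,1,1,1,1,1,1,1,1,1,1,1,1,1,1,2).

Computing H_k = (kernel of ∂_k) / (image of ∂_{k+1}):

  H_0: rank C_0 − rank ∂_1 = 9 − 8 = 1, and the invariant factors of ∂_1 are all 1, so H_0 = Z.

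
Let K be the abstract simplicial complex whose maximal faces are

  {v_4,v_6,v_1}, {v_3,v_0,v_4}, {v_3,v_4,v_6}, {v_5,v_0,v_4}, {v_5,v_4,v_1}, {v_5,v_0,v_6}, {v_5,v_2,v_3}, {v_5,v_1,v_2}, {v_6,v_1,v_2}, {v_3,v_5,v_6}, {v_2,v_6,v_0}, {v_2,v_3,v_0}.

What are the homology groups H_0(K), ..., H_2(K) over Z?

H_0 ≅ Z,  H_1 ≅ Z/2,  H_2 = 0.

Order the vertices as v_0 < v_1 < v_2 < v_3 < v_4 < v_5 < v_6. Listing each simplex with vertices in this order, K has dimension 2 with simplices:

  0-simplices (7): [v_0], [v_1], [v_2], [v_3], [v_4], [v_5], [v_6]
  1-simplices (18): (18 of them)
  2-simplices (12): (12 of them)

so the chain groups are C_0 ≅ Z^7, C_1 ≅ Z^18, C_2 ≅ Z^12.

Boundary ∂_1: C_1 → C_0 is given by ∂[p,q] = [q] − [p].
As a 7×18 matrix over Z this has rank 6, with invariant factors (1,1,1,1,1,1).

∂_2: C_2 → C_1 maps a triangle to the signed sum of its edges. For instance
  ∂[v_0,v_5,v_6] = [v_5,v_6] − [v_0,v_6] + [v_0,v_5],
  ∂[v_0,v_2,v_3] = [v_2,v_3] − [v_0,v_3] + [v_0,v_2].
The resulting 18×12 matrix has rank 12, and its Smith normal form has invariant factors (1,1,1,1,1,1,1,1,1,1,1,2).

Now H_k = ker ∂_k / im ∂_{k+1}, so:

  H_0: rank C_0 − rank ∂_1 = 7 − 6 = 1, and the invariant factors of ∂_1 are all 1, so H_0 ≅ Z.
  H_1: rank ker ∂_1 − rank ∂_2 = (18 − 6) − 12 = 0, and ∂_2 has invariant factor 2 > 1, so H_1 ≅ Z/2.
  H_2: rank ker ∂_2 − rank ∂_3 = (12 − 12) − 0 = 0, and there is no ∂_3, so H_2 ≅ 0.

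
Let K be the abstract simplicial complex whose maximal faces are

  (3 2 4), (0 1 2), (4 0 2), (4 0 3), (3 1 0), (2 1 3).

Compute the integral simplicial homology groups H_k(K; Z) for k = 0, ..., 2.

Take the total order 0 < 1 < 2 < 3 < 4 on the vertex set. Then K (dimension 2) consists of the simplices:

  0-simplices (5): [0], [1], [2], [3], [4]
  1-simplices (9): [0,1], [0,2], [0,3], [0,4], [1,2], [1,3], [2,3], [2,4], [3,4]
  2-simplices (6): [0,1,2], [0,1,3], [0,2,4], [0,3,4], [1,2,3], [2,3,4]

giving chain groups C_0 ≅ Z^5, C_1 ≅ Z^9, C_2 ≅ Z^6.

Boundary ∂_1: C_1 → C_0 is given by ∂[p,q] = [q] − [p]. For instance
  ∂[0,2] = [2] − [0].
The 5×9 boundary matrix has rank 4 and Smith normal form diag(1,1,1,1).

∂_2: C_2 → C_1 sends each 2-simplex [p,q,r] to [q,r] − [p,r] + [p,q]. For instance
  ∂[0,3,4] = [3,4] − [0,4] + [0,3],
  ∂[0,1,2] = [1,2] − [0,2] + [0,1].
As a 9×6 matrix over Z this has rank 5, with invariant factors (1,1,1,1,1).

From H_k ≅ ker(∂_k) / im(∂_{k+1}) we obtain:

  H_0: rank C_0 − rank ∂_1 = 5 − 4 = 1, and the invariant factors of ∂_1 are all 1, so H_0 = Z.
  H_1: rank ker ∂_1 − rank ∂_2 = (9 − 4) − 5 = 0, and the invariant factors of ∂_2 are all 1, so H_1 = 0.
  H_2: rank ker ∂_2 − rank ∂_3 = (6 − 5) − 0 = 1, and there is no ∂_3, so H_2 = Z.

As a check, the Euler characteristic is 5 − 9 + 6 = 2, which agrees with 1 − 0 + 1 = 2.
(K is a triangulation of the 2-sphere S^2.)

H_0 ≅ Z,  H_1 = 0,  H_2 ≅ Z.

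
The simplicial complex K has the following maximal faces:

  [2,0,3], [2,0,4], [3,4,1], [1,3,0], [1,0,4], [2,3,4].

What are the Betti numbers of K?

Order the vertices as 0 < 1 < 2 < 3 < 4. Listing each simplex with vertices in this order, K has dimension 2 with simplices:

  0-simplices (5): [0], [1], [2], [3], [4]
  1-simplices (9): [0,1], [0,2], [0,3], [0,4], [1,3], [1,4], [2,3], [2,4], [3,4]
  2-simplices (6): [0,1,3], [0,1,4], [0,2,3], [0,2,4], [1,3,4], [2,3,4]

Hence C_0 ≅ Z^5, C_1 ≅ Z^9, C_2 ≅ Z^6.

∂_1: C_1 → C_0 sends each edge [p,q] (with p < q) to q − p. For instance
  ∂[0,2] = [2] − [0].
As a 5×9 matrix over Z this has rank 4, with invariant factors (1,1,1,1).

Boundary ∂_2: C_2 → C_1 acts by ∂[p,q,r] = [q,r] − [p,r] + [p,q]. For instance
  ∂[0,2,3] = [2,3] − [0,3] + [0,2],
  ∂[2,3,4] = [3,4] − [2,4] + [2,3].
This gives a 9×6 integer matrix of rank 5; reducing to Smith normal form yields diagonal entries (1,1,1,1,1).

Computing H_k = (kernel of ∂_k) / (image of ∂_{k+1}):

  H_0: rank C_0 − rank ∂_1 = 5 − 4 = 1, and the invariant factors of ∂_1 are all 1, so H_0 ≅ Z.
  H_1: rank ker ∂_1 − rank ∂_2 = (9 − 4) − 5 = 0, and the invariant factors of ∂_2 are all 1, so H_1 ≅ 0.
  H_2: rank ker ∂_2 − rank ∂_3 = (6 − 5) − 0 = 1, and there is no ∂_3, so H_2 ≅ Z.

Hence the Betti numbers are b_0 = 1, b_1 = 0, b_2 = 1.

b_0 = 1, b_1 = 0, b_2 = 1.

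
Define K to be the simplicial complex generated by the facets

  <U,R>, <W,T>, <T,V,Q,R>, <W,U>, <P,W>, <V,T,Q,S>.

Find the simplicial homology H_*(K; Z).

H_0 = Z,  H_1 = Z,  H_2 = 0,  H_3 = 0.

K has 8 vertices, 13 edges, 7 triangles, 2 3-simplices.
rank ∂_0 = 0, rank ∂_1 = 7 ⇒ b_0 = 8 − 0 − 7 = 1; all invariant factors of ∂_1 are 1 so no torsion. So H_0 = Z.
rank ∂_1 = 7, rank ∂_2 = 5 ⇒ b_1 = 13 − 7 − 5 = 1; all invariant factors of ∂_2 are 1 so no torsion. So H_1 = Z.
rank ∂_2 = 5, rank ∂_3 = 2 ⇒ b_2 = 7 − 5 − 2 = 0; all invariant factors of ∂_3 are 1 so no torsion. So H_2 = 0.
rank ∂_3 = 2, rank ∂_4 = 0 ⇒ b_3 = 2 − 2 − 0 = 0. So H_3 = 0.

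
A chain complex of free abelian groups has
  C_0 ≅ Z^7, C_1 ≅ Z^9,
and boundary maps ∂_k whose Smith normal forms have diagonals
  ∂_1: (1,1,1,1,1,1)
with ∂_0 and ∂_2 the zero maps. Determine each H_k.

H_0 ≅ Z,  H_1 ≅ Z^3.

H_0: b_0 = 7 − 0 − 6 = 1; torsion from ∂_1 factors > 1: none. So H_0 ≅ Z.
H_1: b_1 = 9 − 6 − 0 = 3; torsion from ∂_2 factors > 1: none. So H_1 ≅ Z^3.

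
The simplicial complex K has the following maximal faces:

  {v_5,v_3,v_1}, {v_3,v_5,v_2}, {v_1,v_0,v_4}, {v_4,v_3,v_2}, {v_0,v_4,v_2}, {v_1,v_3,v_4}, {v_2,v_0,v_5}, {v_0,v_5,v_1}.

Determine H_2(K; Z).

Take the total order v_0 < v_1 < v_2 < v_3 < v_4 < v_5 on the vertex set. Then K (dimension 2) consists of the simplices:

  0-simplices (6): [v_0], [v_1], [v_2], [v_3], [v_4], [v_5]
  1-simplices (12): [v_0,v_1], [v_0,v_2], [v_0,v_4], [v_0,v_5], [v_1,v_3], [v_1,v_4], [v_1,v_5], [v_2,v_3], [v_2,v_4], [v_2,v_5], [v_3,v_4], [v_3,v_5]
  2-simplices (8): [v_0,v_1,v_4], [v_0,v_1,v_5], [v_0,v_2,v_4], [v_0,v_2,v_5], [v_1,v_3,v_4], [v_1,v_3,v_5], [v_2,v_3,v_4], [v_2,v_3,v_5]

giving chain groups C_0 ≅ Z^6, C_1 ≅ Z^12, C_2 ≅ Z^8.

Boundary ∂_1: C_1 → C_0 sends each edge [p,q] (with p < q) to q − p. For instance
  ∂[v_0,v_5] = [v_5] − [v_0].
As a 6×12 matrix over Z this has rank 5, with invariant factors (1,1,1,1,1).

The boundary map ∂_2: C_2 → C_1 sends each 2-simplex [p,q,r] to [q,r] − [p,r] + [p,q]. For instance
  ∂[v_1,v_3,v_5] = [v_3,v_5] − [v_1,v_5] + [v_1,v_3],
  ∂[v_0,v_1,v_5] = [v_1,v_5] − [v_0,v_5] + [v_0,v_1].
As a 12×8 matrix over Z this has rank 7, with invariant factors (1,1,1,1,1,1,1).

Now H_k = ker ∂_k / im ∂_{k+1}, so:

  H_2: rank ker ∂_2 − rank ∂_3 = (8 − 7) − 0 = 1, and there is no ∂_3, so H_2 = Z.

H_2 = Z.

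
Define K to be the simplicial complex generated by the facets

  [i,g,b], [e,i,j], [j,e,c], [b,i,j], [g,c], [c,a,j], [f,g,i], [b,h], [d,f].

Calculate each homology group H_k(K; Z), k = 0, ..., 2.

We work with the vertex ordering a < b < c < d < e < f < g < h < i < j. The simplices of K, each written with vertices in increasing order, are:

  0-simplices (10): a, b, c, d, e, f, g, h, i, j
  1-simplices (16): ac, aj, bg, bh, bi, bj, ce, cg, cj, df, ei, ej, fg, fi, gi, ij
  2-simplices (6): acj, bgi, bij, cej, eij, fgi

Hence C_0 ≅ Z^10, C_1 ≅ Z^16, C_2 ≅ Z^6.

Boundary ∂_1: C_1 → C_0 maps an edge to its endpoints' difference, ∂[p,q] = q − p.
As a 10×16 matrix over Z this has rank 9, with invariant factors (1,1,1,1,1,1,1,1,1).

The boundary map ∂_2: C_2 → C_1 sends each 2-simplex [p,q,r] to [q,r] − [p,r] + [p,q]. For instance
  ∂bij = ij − bj + bi,
  ∂cej = ej − cj + ce.
As a 16×6 matrix over Z this has rank 6, with invariant factors (1,1,1,1,1,1).

Now H_k = ker ∂_k / im ∂_{k+1}, so:

  H_0: rank C_0 − rank ∂_1 = 10 − 9 = 1, and the invariant factors of ∂_1 are all 1, so H_0 = Z.
  H_1: rank ker ∂_1 − rank ∂_2 = (16 − 9) − 6 = 1, and the invariant factors of ∂_2 are all 1, so H_1 = Z.
  H_2: rank ker ∂_2 − rank ∂_3 = (6 − 6) − 0 = 0, and there is no ∂_3, so H_2 = 0.

As a check, the Euler characteristic is 10 − 16 + 6 = 0, which agrees with 1 − 1 + 0 = 0.

H_0 = Z,  H_1 = Z,  H_2 = 0.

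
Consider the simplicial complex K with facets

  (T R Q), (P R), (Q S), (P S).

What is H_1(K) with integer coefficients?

We work with the vertex ordering P < Q < R < S < T. The simplices of K, each written with vertices in increasing order, are:

  0-simplices (5): P, Q, R, S, T
  1-simplices (6): PR, PS, QR, QS, QT, RT
  2-simplices (1): QRT

so the chain groups are C_0 ≅ Z^5, C_1 ≅ Z^6, C_2 ≅ Z^1.

Boundary ∂_1: C_1 → C_0 maps an edge to its endpoints' difference, ∂[p,q] = q − p.
The resulting 5×6 matrix has rank 4, and its Smith normal form has invariant factors (1,1,1,1).

The boundary map ∂_2: C_2 → C_1 maps a triangle to the signed sum of its edges. For instance
  ∂QRT = RT − QT + QR.
The 6×1 boundary matrix has rank 1 and Smith normal form diag(1).

Now H_k = ker ∂_k / im ∂_{k+1}, so:

  H_1: rank ker ∂_1 − rank ∂_2 = (6 − 4) − 1 = 1, and the invariant factors of ∂_2 are all 1, so H_1 ≅ Z.

H_1 = Z.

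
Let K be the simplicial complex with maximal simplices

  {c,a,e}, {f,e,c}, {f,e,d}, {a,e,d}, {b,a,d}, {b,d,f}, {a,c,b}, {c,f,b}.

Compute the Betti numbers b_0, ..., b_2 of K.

Fix the vertex order a < b < c < d < e < f and write every simplex with vertices in increasing order. Then dim K = 2 and the simplices of K are:

  0-simplices (6): a, b, c, d, e, f
  1-simplices (12): ab, ac, ad, ae, bc, bd, bf, ce, cf, de, df, ef
  2-simplices (8): abc, abd, ace, ade, bcf, bdf, cef, def

giving chain groups C_0 ≅ Z^6, C_1 ≅ Z^12, C_2 ≅ Z^8.

∂_1: C_1 → C_0 is given by ∂[p,q] = [q] − [p]. For instance
  ∂bc = c − b.
The 6×12 boundary matrix has rank 5 and Smith normal form diag(1,1,1,1,1).

∂_2: C_2 → C_1 maps a triangle to the signed sum of its edges. For instance
  ∂ace = ce − ae + ac,
  ∂cef = ef − cf + ce.
The 12×8 boundary matrix has rank 7 and Smith normal form diag(1,1,1,1,1,1,1).

Computing H_k = (kernel of ∂_k) / (image of ∂_{k+1}):

  H_0: rank C_0 − rank ∂_1 = 6 − 5 = 1, and the invariant factors of ∂_1 are all 1, so H_0 ≅ Z.
  H_1: rank ker ∂_1 − rank ∂_2 = (12 − 5) − 7 = 0, and the invariant factors of ∂_2 are all 1, so H_1 ≅ 0.
  H_2: rank ker ∂_2 − rank ∂_3 = (8 − 7) − 0 = 1, and there is no ∂_3, so H_2 ≅ Z.

As a check, the Euler characteristic is 6 − 12 + 8 = 2, which agrees with 1 − 0 + 1 = 2.

Hence the Betti numbers are b_0 = 1, b_1 = 0, b_2 = 1.

b_0 = 1, b_1 = 0, b_2 = 1.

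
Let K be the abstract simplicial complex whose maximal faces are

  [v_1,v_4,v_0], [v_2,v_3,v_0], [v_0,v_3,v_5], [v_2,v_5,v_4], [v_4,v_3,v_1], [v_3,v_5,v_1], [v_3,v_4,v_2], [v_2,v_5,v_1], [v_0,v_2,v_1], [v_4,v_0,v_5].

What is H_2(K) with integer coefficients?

Fix the vertex order v_0 < v_1 < v_2 < v_3 < v_4 < v_5 and write every simplex with vertices in increasing order. Then dim K = 2 and the simplices of K are:

  0-simplices (6): [v_0], [v_1], [v_2], [v_3], [v_4], [v_5]
  1-simplices (15): (15 of them)
  2-simplices (10): [v_0,v_1,v_2], [v_0,v_1,v_4], [v_0,v_2,v_3], [v_0,v_3,v_5], [v_0,v_4,v_5], [v_1,v_2,v_5], [v_1,v_3,v_4], [v_1,v_3,v_5], [v_2,v_3,v_4], [v_2,v_4,v_5]

Hence C_0 ≅ Z^6, C_1 ≅ Z^15, C_2 ≅ Z^10.

∂_1: C_1 → C_0 is given by ∂[p,q] = [q] − [p].
The resulting 6×15 matrix has rank 5, and its Smith normal form has invariant factors (1,1,1,1,1).

∂_2: C_2 → C_1 acts by ∂[p,q,r] = [q,r] − [p,r] + [p,q]. For instance
  ∂[v_0,v_1,v_4] = [v_1,v_4] − [v_0,v_4] + [v_0,v_1],
  ∂[v_2,v_3,v_4] = [v_3,v_4] − [v_2,v_4] + [v_2,v_3].
The resulting 15×10 matrix has rank 10, and its Smith normal form has invariant factors (1,1,1,1,1,1,1,1,1,2).

From H_k ≅ ker(∂_k) / im(∂_{k+1}) we obtain:

  H_2: rank ker ∂_2 − rank ∂_3 = (10 − 10) − 0 = 0, and there is no ∂_3, so H_2 = 0.

H_2 ≅ 0.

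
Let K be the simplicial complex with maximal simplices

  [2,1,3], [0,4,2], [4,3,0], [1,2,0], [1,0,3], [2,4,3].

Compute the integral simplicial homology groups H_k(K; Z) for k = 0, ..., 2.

H_0 ≅ Z,  H_1 = 0,  H_2 ≅ Z.

Fix the vertex order 0 < 1 < 2 < 3 < 4 and write every simplex with vertices in increasing order. Then dim K = 2 and the simplices of K are:

  0-simplices (5): [0], [1], [2], [3], [4]
  1-simplices (9): [0,1], [0,2], [0,3], [0,4], [1,2], [1,3], [2,3], [2,4], [3,4]
  2-simplices (6): [0,1,2], [0,1,3], [0,2,4], [0,3,4], [1,2,3], [2,3,4]

giving chain groups C_0 ≅ Z^5, C_1 ≅ Z^9, C_2 ≅ Z^6.

∂_1: C_1 → C_0 is given by ∂[p,q] = [q] − [p].
The resulting 5×9 matrix has rank 4, and its Smith normal form has invariant factors (1,1,1,1).

The boundary map ∂_2: C_2 → C_1 sends each 2-simplex [p,q,r] to [q,r] − [p,r] + [p,q]. For instance
  ∂[0,2,4] = [2,4] − [0,4] + [0,2],
  ∂[2,3,4] = [3,4] − [2,4] + [2,3].
The resulting 9×6 matrix has rank 5, and its Smith normal form has invariant factors (1,1,1,1,1).

From H_k ≅ ker(∂_k) / im(∂_{k+1}) we obtain:

  H_0: rank C_0 − rank ∂_1 = 5 − 4 = 1, and the invariant factors of ∂_1 are all 1, so H_0 = Z.
  H_1: rank ker ∂_1 − rank ∂_2 = (9 − 4) − 5 = 0, and the invariant factors of ∂_2 are all 1, so H_1 = 0.
  H_2: rank ker ∂_2 − rank ∂_3 = (6 − 5) − 0 = 1, and there is no ∂_3, so H_2 = Z.

As a check, the Euler characteristic is 5 − 9 + 6 = 2, which agrees with 1 − 0 + 1 = 2.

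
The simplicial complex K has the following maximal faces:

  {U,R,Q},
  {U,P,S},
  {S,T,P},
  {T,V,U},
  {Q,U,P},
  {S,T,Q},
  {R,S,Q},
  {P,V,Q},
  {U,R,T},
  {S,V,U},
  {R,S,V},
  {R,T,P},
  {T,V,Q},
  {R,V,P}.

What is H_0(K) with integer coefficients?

H_0 = Z.

Fix the vertex order P < Q < R < S < T < U < V and write every simplex with vertices in increasing order. Then dim K = 2 and the simplices of K are:

  0-simplices (7): P, Q, R, S, T, U, V
  1-simplices (21): PQ, PR, PS, PT, PU, PV, QR, QS, QT, QU, QV, RS, RT, RU, RV, ST, SU, SV, TU, TV, UV
  2-simplices (14): PQU, PQV, PRT, PRV, PST, PSU, QRS, QRU, QST, QTV, RSV, RTU, SUV, TUV

so the chain groups are C_0 ≅ Z^7, C_1 ≅ Z^21, C_2 ≅ Z^14.

∂_1: C_1 → C_0 maps an edge to its endpoints' difference, ∂[p,q] = q − p. For instance
  ∂TU = U − T.
The 7×21 boundary matrix has rank 6 and Smith normal form diag(1,1,1,1,1,1).

The boundary map ∂_2: C_2 → C_1 acts by ∂[p,q,r] = [q,r] − [p,r] + [p,q]. For instance
  ∂SUV = UV − SV + SU,
  ∂TUV = UV − TV + TU.
This gives a 21×14 integer matrix of rank 13; reducing to Smith normal form yields diagonal entries (1,1,1,1,1,1,1,1,1,1,1,1,1).

Now H_k = ker ∂_k / im ∂_{k+1}, so:

  H_0: rank C_0 − rank ∂_1 = 7 − 6 = 1, and the invariant factors of ∂_1 are all 1, so H_0 = Z.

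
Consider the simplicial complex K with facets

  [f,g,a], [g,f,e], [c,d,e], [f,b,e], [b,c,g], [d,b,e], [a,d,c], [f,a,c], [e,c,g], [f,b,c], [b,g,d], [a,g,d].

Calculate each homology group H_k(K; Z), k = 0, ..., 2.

Take the total order a < b < c < d < e < f < g on the vertex set. Then K (dimension 2) consists of the simplices:

  0-simplices (7): a, b, c, d, e, f, g
  1-simplices (18): ac, ad, af, ag, bc, bd, be, bf, bg, cd, ce, cf, cg, de, dg, ef, eg, fg
  2-simplices (12): acd, acf, adg, afg, bcf, bcg, bde, bdg, bef, cde, ceg, efg

so the chain groups are C_0 ≅ Z^7, C_1 ≅ Z^18, C_2 ≅ Z^12.

∂_1: C_1 → C_0 is given by ∂[p,q] = [q] − [p]. For instance
  ∂bg = g − b.
The 7×18 boundary matrix has rank 6 and Smith normal form diag(1,1,1,1,1,1).

The boundary map ∂_2: C_2 → C_1 maps a triangle to the signed sum of its edges. For instance
  ∂adg = dg − ag + ad,
  ∂acf = cf − af + ac.
The resulting 18×12 matrix has rank 12, and its Smith normal form has invariant factors (1,1,1,1,1,1,1,1,1,1,1,2).

From H_k ≅ ker(∂_k) / im(∂_{k+1}) we obtain:

  H_0: rank C_0 − rank ∂_1 = 7 − 6 = 1, and the invariant factors of ∂_1 are all 1, so H_0 ≅ Z.
  H_1: rank ker ∂_1 − rank ∂_2 = (18 − 6) − 12 = 0, and ∂_2 has invariant factor 2 > 1, so H_1 ≅ Z/2.
  H_2: rank ker ∂_2 − rank ∂_3 = (12 − 12) − 0 = 0, and there is no ∂_3, so H_2 ≅ 0.

As a check, the Euler characteristic is 7 − 18 + 12 = 1, which agrees with 1 − 0 + 0 = 1.

H_0 ≅ Z,  H_1 ≅ Z/2,  H_2 = 0.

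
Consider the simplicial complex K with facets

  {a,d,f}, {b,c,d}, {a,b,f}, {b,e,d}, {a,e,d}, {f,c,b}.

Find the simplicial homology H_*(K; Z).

H_0 = Z,  H_1 = Z,  H_2 = 0.

Order the vertices as a < b < c < d < e < f. Listing each simplex with vertices in this order, K has dimension 2 with simplices:

  0-simplices (6): a, b, c, d, e, f
  1-simplices (12): ab, ad, ae, af, bc, bd, be, bf, cd, cf, de, df
  2-simplices (6): abf, ade, adf, bcd, bcf, bde

so the chain groups are C_0 ≅ Z^6, C_1 ≅ Z^12, C_2 ≅ Z^6.

Boundary ∂_1: C_1 → C_0 is given by ∂[p,q] = [q] − [p].
As a 6×12 matrix over Z this has rank 5, with invariant factors (1,1,1,1,1).

∂_2: C_2 → C_1 sends each 2-simplex [p,q,r] to [q,r] − [p,r] + [p,q]. For instance
  ∂adf = df − af + ad,
  ∂bde = de − be + bd.
This gives a 12×6 integer matrix of rank 6; reducing to Smith normal form yields diagonal entries (1,1,1,1,1,1).

Computing H_k = (kernel of ∂_k) / (image of ∂_{k+1}):

  H_0: rank C_0 − rank ∂_1 = 6 − 5 = 1, and the invariant factors of ∂_1 are all 1, so H_0 = Z.
  H_1: rank ker ∂_1 − rank ∂_2 = (12 − 5) − 6 = 1, and the invariant factors of ∂_2 are all 1, so H_1 = Z.
  H_2: rank ker ∂_2 − rank ∂_3 = (6 − 6) − 0 = 0, and there is no ∂_3, so H_2 = 0.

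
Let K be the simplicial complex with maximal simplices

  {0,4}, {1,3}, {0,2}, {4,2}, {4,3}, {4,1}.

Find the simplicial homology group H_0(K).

H_0 ≅ Z.

Order the vertices as 0 < 1 < 2 < 3 < 4. Listing each simplex with vertices in this order, K has dimension 1 with simplices:

  0-simplices (5): [0], [1], [2], [3], [4]
  1-simplices (6): [0,2], [0,4], [1,3], [1,4], [2,4], [3,4]

so the chain groups are C_0 ≅ Z^5, C_1 ≅ Z^6.

∂_1: C_1 → C_0 is given by ∂[p,q] = [q] − [p]. For instance
  ∂[3,4] = [4] − [3].
This gives a 5×6 integer matrix of rank 4; reducing to Smith normal form yields diagonal entries (1,1,1,1).

From H_k ≅ ker(∂_k) / im(∂_{k+1}) we obtain:

  H_0: rank C_0 − rank ∂_1 = 5 − 4 = 1, and the invariant factors of ∂_1 are all 1, so H_0 ≅ Z.

(K is a triangulation of a wedge of 2 circles.)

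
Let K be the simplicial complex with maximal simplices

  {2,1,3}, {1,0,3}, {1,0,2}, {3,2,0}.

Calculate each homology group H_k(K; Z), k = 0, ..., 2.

H_0 = Z,  H_1 = 0,  H_2 = Z.

Order the vertices as 0 < 1 < 2 < 3. Listing each simplex with vertices in this order, K has dimension 2 with simplices:

  0-simplices (4): [0], [1], [2], [3]
  1-simplices (6): [0,1], [0,2], [0,3], [1,2], [1,3], [2,3]
  2-simplices (4): [0,1,2], [0,1,3], [0,2,3], [1,2,3]

giving chain groups C_0 ≅ Z^4, C_1 ≅ Z^6, C_2 ≅ Z^4.

The boundary map ∂_1: C_1 → C_0 is given by ∂[p,q] = [q] − [p]. For instance
  ∂[1,2] = [2] − [1].
The 4×6 boundary matrix has rank 3 and Smith normal form diag(1,1,1).

∂_2: C_2 → C_1 maps a triangle to the signed sum of its edges. For instance
  ∂[0,1,3] = [1,3] − [0,3] + [0,1],
  ∂[0,2,3] = [2,3] − [0,3] + [0,2].
The 6×4 boundary matrix has rank 3 and Smith normal form diag(1,1,1).

Reading off H_k = ker ∂_k / im ∂_{k+1}:

  H_0: rank C_0 − rank ∂_1 = 4 − 3 = 1, and the invariant factors of ∂_1 are all 1, so H_0 = Z.
  H_1: rank ker ∂_1 − rank ∂_2 = (6 − 3) − 3 = 0, and the invariant factors of ∂_2 are all 1, so H_1 = 0.
  H_2: rank ker ∂_2 − rank ∂_3 = (4 − 3) − 0 = 1, and there is no ∂_3, so H_2 = Z.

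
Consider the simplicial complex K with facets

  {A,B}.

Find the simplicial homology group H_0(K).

Take the total order A < B on the vertex set. Then K (dimension 1) consists of the simplices:

  0-simplices (2): A, B
  1-simplices (1): AB

Hence C_0 ≅ Z^2, C_1 ≅ Z^1.

∂_1: C_1 → C_0 maps an edge to its endpoints' difference, ∂[p,q] = q − p.
This gives a 2×1 integer matrix of rank 1; reducing to Smith normal form yields diagonal entries (1).

Reading off H_k = ker ∂_k / im ∂_{k+1}:

  H_0: rank C_0 − rank ∂_1 = 2 − 1 = 1, and the invariant factors of ∂_1 are all 1, so H_0 ≅ Z.

(K is a triangulation of the 1-simplex.)

H_0 = Z.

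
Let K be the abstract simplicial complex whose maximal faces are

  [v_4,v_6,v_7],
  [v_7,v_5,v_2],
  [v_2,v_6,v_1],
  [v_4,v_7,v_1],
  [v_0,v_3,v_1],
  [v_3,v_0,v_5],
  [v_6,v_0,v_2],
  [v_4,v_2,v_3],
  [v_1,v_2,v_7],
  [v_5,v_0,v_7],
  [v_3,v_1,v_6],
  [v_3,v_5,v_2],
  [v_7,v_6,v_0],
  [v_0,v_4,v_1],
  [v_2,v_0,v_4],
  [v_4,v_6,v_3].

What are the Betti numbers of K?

b_0 = 1, b_1 = 2, b_2 = 1.

Take the total order v_0 < v_1 < v_2 < v_3 < v_4 < v_5 < v_6 < v_7 on the vertex set. Then K (dimension 2) consists of the simplices:

  0-simplices (8): [v_0], [v_1], [v_2], [v_3], [v_4], [v_5], [v_6], [v_7]
  1-simplices (24): (24 of them)
  2-simplices (16): (16 of them)

giving chain groups C_0 ≅ Z^8, C_1 ≅ Z^24, C_2 ≅ Z^16.

Boundary ∂_1: C_1 → C_0 maps an edge to its endpoints' difference, ∂[p,q] = q − p.
This gives a 8×24 integer matrix of rank 7; reducing to Smith normal form yields diagonal entries (1,1,1,1,1,1,1).

∂_2: C_2 → C_1 maps a triangle to the signed sum of its edges. For instance
  ∂[v_2,v_5,v_7] = [v_5,v_7] − [v_2,v_7] + [v_2,v_5],
  ∂[v_2,v_3,v_4] = [v_3,v_4] − [v_2,v_4] + [v_2,v_3].
The resulting 24×16 matrix has rank 15, and its Smith normal form has invariant factors (1,1,1,1,1,1,1,1,1,1,1,1,1,1,1).

From H_k ≅ ker(∂_k) / im(∂_{k+1}) we obtain:

  H_0: rank C_0 − rank ∂_1 = 8 − 7 = 1, and the invariant factors of ∂_1 are all 1, so H_0 = Z.
  H_1: rank ker ∂_1 − rank ∂_2 = (24 − 7) − 15 = 2, and the invariant factors of ∂_2 are all 1, so H_1 = Z^2.
  H_2: rank ker ∂_2 − rank ∂_3 = (16 − 15) − 0 = 1, and there is no ∂_3, so H_2 = Z.

Hence the Betti numbers are b_0 = 1, b_1 = 2, b_2 = 1.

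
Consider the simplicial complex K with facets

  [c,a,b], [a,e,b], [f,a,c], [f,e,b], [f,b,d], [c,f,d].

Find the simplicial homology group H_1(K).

Order the vertices as a < b < c < d < e < f. Listing each simplex with vertices in this order, K has dimension 2 with simplices:

  0-simplices (6): a, b, c, d, e, f
  1-simplices (12): ab, ac, ae, af, bc, bd, be, bf, cd, cf, df, ef
  2-simplices (6): abc, abe, acf, bdf, bef, cdf

so the chain groups are C_0 ≅ Z^6, C_1 ≅ Z^12, C_2 ≅ Z^6.

∂_1: C_1 → C_0 is given by ∂[p,q] = [q] − [p].
The resulting 6×12 matrix has rank 5, and its Smith normal form has invariant factors (1,1,1,1,1).

∂_2: C_2 → C_1 acts by ∂[p,q,r] = [q,r] − [p,r] + [p,q]. For instance
  ∂abe = be − ae + ab,
  ∂bdf = df − bf + bd.
The resulting 12×6 matrix has rank 6, and its Smith normal form has invariant factors (1,1,1,1,1,1).

Now H_k = ker ∂_k / im ∂_{k+1}, so:

  H_1: rank ker ∂_1 − rank ∂_2 = (12 − 5) − 6 = 1, and the invariant factors of ∂_2 are all 1, so H_1 ≅ Z.

H_1 ≅ Z.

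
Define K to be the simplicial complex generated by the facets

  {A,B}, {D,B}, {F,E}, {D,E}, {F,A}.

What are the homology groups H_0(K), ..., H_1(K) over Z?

H_0 ≅ Z,  H_1 ≅ Z.

Fix the vertex order A < B < D < E < F and write every simplex with vertices in increasing order. Then dim K = 1 and the simplices of K are:

  0-simplices (5): A, B, D, E, F
  1-simplices (5): AB, AF, BD, DE, EF

so the chain groups are C_0 ≅ Z^5, C_1 ≅ Z^5.

The boundary map ∂_1: C_1 → C_0 maps an edge to its endpoints' difference, ∂[p,q] = q − p. For instance
  ∂AF = F − A.
The resulting 5×5 matrix has rank 4, and its Smith normal form has invariant factors (1,1,1,1).

Now H_k = ker ∂_k / im ∂_{k+1}, so:

  H_0: rank C_0 − rank ∂_1 = 5 − 4 = 1, and the invariant factors of ∂_1 are all 1, so H_0 ≅ Z.
  H_1: rank ker ∂_1 − rank ∂_2 = (5 − 4) − 0 = 1, and there is no ∂_2, so H_1 ≅ Z.

As a check, the Euler characteristic is 5 − 5 = 0, which agrees with 1 − 1 = 0.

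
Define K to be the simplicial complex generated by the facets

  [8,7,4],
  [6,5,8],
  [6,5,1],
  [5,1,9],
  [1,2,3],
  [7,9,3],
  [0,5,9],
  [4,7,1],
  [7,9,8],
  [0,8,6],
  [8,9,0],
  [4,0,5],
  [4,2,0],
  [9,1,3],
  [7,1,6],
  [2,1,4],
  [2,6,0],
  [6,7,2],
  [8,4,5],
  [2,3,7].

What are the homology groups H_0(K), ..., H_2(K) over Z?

Order the vertices as 0 < 1 < 2 < 3 < 4 < 5 < 6 < 7 < 8 < 9. Listing each simplex with vertices in this order, K has dimension 2 with simplices:

  0-simplices (10): [0], [1], [2], [3], [4], [5], [6], [7], [8], [9]
  1-simplices (30): (30 of them)
  2-simplices (20): (20 of them)

giving chain groups C_0 ≅ Z^10, C_1 ≅ Z^30, C_2 ≅ Z^20.

Boundary ∂_1: C_1 → C_0 is given by ∂[p,q] = [q] − [p].
The resulting 10×30 matrix has rank 9, and its Smith normal form has invariant factors (1,1,1,1,1,1,1,1,1).

∂_2: C_2 → C_1 maps a triangle to the signed sum of its edges. For instance
  ∂[5,6,8] = [6,8] − [5,8] + [5,6],
  ∂[0,5,9] = [5,9] − [0,9] + [0,5].
The resulting 30×20 matrix has rank 20, and its Smith normal form has invariant factors (1,1,1,1,1,1,1,1,1,1,1,1,1,1,1,1,1,1,1,2).

Now H_k = ker ∂_k / im ∂_{k+1}, so:

  H_0: rank C_0 − rank ∂_1 = 10 − 9 = 1, and the invariant factors of ∂_1 are all 1, so H_0 ≅ Z.
  H_1: rank ker ∂_1 − rank ∂_2 = (30 − 9) − 20 = 1, and ∂_2 has invariant factor 2 > 1, so H_1 ≅ Z ⊕ Z/2.
  H_2: rank ker ∂_2 − rank ∂_3 = (20 − 20) − 0 = 0, and there is no ∂_3, so H_2 ≅ 0.

(K is a triangulation of the Klein bottle.)

H_0 ≅ Z,  H_1 ≅ Z ⊕ Z/2,  H_2 = 0.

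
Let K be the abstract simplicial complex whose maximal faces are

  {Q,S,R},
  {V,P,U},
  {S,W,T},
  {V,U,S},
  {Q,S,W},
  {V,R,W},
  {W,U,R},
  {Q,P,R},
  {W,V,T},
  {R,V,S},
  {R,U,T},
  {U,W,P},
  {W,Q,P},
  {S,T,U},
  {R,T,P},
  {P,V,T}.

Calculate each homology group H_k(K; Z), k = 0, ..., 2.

H_0 = Z,  H_1 = Z^2,  H_2 = Z.

Take the total order P < Q < R < S < T < U < V < W on the vertex set. Then K (dimension 2) consists of the simplices:

  0-simplices (8): P, Q, R, S, T, U, V, W
  1-simplices (24): PQ, PR, PT, PU, PV, PW, QR, QS, QW, RS, RT, RU, RV, RW, ST, SU, SV, SW, TU, TV, TW, UV, UW, VW
  2-simplices (16): PQR, PQW, PRT, PTV, PUV, PUW, QRS, QSW, RSV, RTU, RUW, RVW, STU, STW, SUV, TVW

Hence C_0 ≅ Z^8, C_1 ≅ Z^24, C_2 ≅ Z^16.

The boundary map ∂_1: C_1 → C_0 sends each edge [p,q] (with p < q) to q − p.
The resulting 8×24 matrix has rank 7, and its Smith normal form has invariant factors (1,1,1,1,1,1,1).

The boundary map ∂_2: C_2 → C_1 acts by ∂[p,q,r] = [q,r] − [p,r] + [p,q]. For instance
  ∂QSW = SW − QW + QS,
  ∂QRS = RS − QS + QR.
As a 24×16 matrix over Z this has rank 15, with invariant factors (1,1,1,1,1,1,1,1,1,1,1,1,1,1,1).

Reading off H_k = ker ∂_k / im ∂_{k+1}:

  H_0: rank C_0 − rank ∂_1 = 8 − 7 = 1, and the invariant factors of ∂_1 are all 1, so H_0 = Z.
  H_1: rank ker ∂_1 − rank ∂_2 = (24 − 7) − 15 = 2, and the invariant factors of ∂_2 are all 1, so H_1 = Z^2.
  H_2: rank ker ∂_2 − rank ∂_3 = (16 − 15) − 0 = 1, and there is no ∂_3, so H_2 = Z.

(K is a triangulation of the torus T^2.)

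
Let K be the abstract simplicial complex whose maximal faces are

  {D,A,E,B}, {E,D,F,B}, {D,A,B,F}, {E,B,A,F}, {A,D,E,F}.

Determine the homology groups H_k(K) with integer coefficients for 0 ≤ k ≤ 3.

H_0 = Z,  H_1 = 0,  H_2 = 0,  H_3 = Z.

Fix the vertex order A < B < D < E < F and write every simplex with vertices in increasing order. Then dim K = 3 and the simplices of K are:

  0-simplices (5): A, B, D, E, F
  1-simplices (10): AB, AD, AE, AF, BD, BE, BF, DE, DF, EF
  2-simplices (10): ABD, ABE, ABF, ADE, ADF, AEF, BDE, BDF, BEF, DEF
  3-simplices (5): ABDE, ABDF, ABEF, ADEF, BDEF

so the chain groups are C_0 ≅ Z^5, C_1 ≅ Z^10, C_2 ≅ Z^10, C_3 ≅ Z^5.

∂_1: C_1 → C_0 sends each edge [p,q] (with p < q) to q − p. For instance
  ∂BD = D − B.
The resulting 5×10 matrix has rank 4, and its Smith normal form has invariant factors (1,1,1,1).

Boundary ∂_2: C_2 → C_1 maps a triangle to the signed sum of its edges. For instance
  ∂BEF = EF − BF + BE,
  ∂BDF = DF − BF + BD.
This gives a 10×10 integer matrix of rank 6; reducing to Smith normal form yields diagonal entries (1,1,1,1,1,1).

The boundary map ∂_3: C_3 → C_2 sends each 3-simplex σ to the alternating sum Σ_i (−1)^i (σ with its i-th vertex removed). For instance
  ∂ABDF = BDF − ADF + ABF − ABD,
  ∂ADEF = DEF − AEF + ADF − ADE.
The 10×5 boundary matrix has rank 4 and Smith normal form diag(1,1,1,1).

From H_k ≅ ker(∂_k) / im(∂_{k+1}) we obtain:

  H_0: rank C_0 − rank ∂_1 = 5 − 4 = 1, and the invariant factors of ∂_1 are all 1, so H_0 = Z.
  H_1: rank ker ∂_1 − rank ∂_2 = (10 − 4) − 6 = 0, and the invariant factors of ∂_2 are all 1, so H_1 = 0.
  H_2: rank ker ∂_2 − rank ∂_3 = (10 − 6) − 4 = 0, and the invariant factors of ∂_3 are all 1, so H_2 = 0.
  H_3: rank ker ∂_3 − rank ∂_4 = (5 − 4) − 0 = 1, and there is no ∂_4, so H_3 = Z.

As a check, the Euler characteristic is 5 − 10 + 10 − 5 = 0, which agrees with 1 − 0 + 0 − 1 = 0.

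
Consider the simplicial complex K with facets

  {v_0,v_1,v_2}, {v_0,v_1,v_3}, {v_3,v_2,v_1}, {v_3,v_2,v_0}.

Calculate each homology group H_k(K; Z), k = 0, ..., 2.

H_0 = Z,  H_1 = 0,  H_2 = Z.

Order the vertices as v_0 < v_1 < v_2 < v_3. Listing each simplex with vertices in this order, K has dimension 2 with simplices:

  0-simplices (4): [v_0], [v_1], [v_2], [v_3]
  1-simplices (6): [v_0,v_1], [v_0,v_2], [v_0,v_3], [v_1,v_2], [v_1,v_3], [v_2,v_3]
  2-simplices (4): [v_0,v_1,v_2], [v_0,v_1,v_3], [v_0,v_2,v_3], [v_1,v_2,v_3]

Hence C_0 ≅ Z^4, C_1 ≅ Z^6, C_2 ≅ Z^4.

The boundary map ∂_1: C_1 → C_0 maps an edge to its endpoints' difference, ∂[p,q] = q − p.
As a 4×6 matrix over Z this has rank 3, with invariant factors (1,1,1).

The boundary map ∂_2: C_2 → C_1 acts by ∂[p,q,r] = [q,r] − [p,r] + [p,q]. For instance
  ∂[v_0,v_2,v_3] = [v_2,v_3] − [v_0,v_3] + [v_0,v_2],
  ∂[v_0,v_1,v_3] = [v_1,v_3] − [v_0,v_3] + [v_0,v_1].
This gives a 6×4 integer matrix of rank 3; reducing to Smith normal form yields diagonal entries (1,1,1).

Now H_k = ker ∂_k / im ∂_{k+1}, so:

  H_0: rank C_0 − rank ∂_1 = 4 − 3 = 1, and the invariant factors of ∂_1 are all 1, so H_0 = Z.
  H_1: rank ker ∂_1 − rank ∂_2 = (6 − 3) − 3 = 0, and the invariant factors of ∂_2 are all 1, so H_1 = 0.
  H_2: rank ker ∂_2 − rank ∂_3 = (4 − 3) − 0 = 1, and there is no ∂_3, so H_2 = Z.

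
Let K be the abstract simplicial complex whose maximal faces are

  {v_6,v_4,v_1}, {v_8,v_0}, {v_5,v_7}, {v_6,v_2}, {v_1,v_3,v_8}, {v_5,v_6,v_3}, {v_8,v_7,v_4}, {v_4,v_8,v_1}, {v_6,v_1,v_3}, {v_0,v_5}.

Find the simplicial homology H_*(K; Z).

We work with the vertex ordering v_0 < v_1 < v_2 < v_3 < v_4 < v_5 < v_6 < v_7 < v_8. The simplices of K, each written with vertices in increasing order, are:

  0-simplices (9): [v_0], [v_1], [v_2], [v_3], [v_4], [v_5], [v_6], [v_7], [v_8]
  1-simplices (16): (16 of them)
  2-simplices (6): [v_1,v_3,v_6], [v_1,v_3,v_8], [v_1,v_4,v_6], [v_1,v_4,v_8], [v_3,v_5,v_6], [v_4,v_7,v_8]

so the chain groups are C_0 ≅ Z^9, C_1 ≅ Z^16, C_2 ≅ Z^6.

∂_1: C_1 → C_0 sends each edge [p,q] (with p < q) to q − p. For instance
  ∂[v_4,v_8] = [v_8] − [v_4].
As a 9×16 matrix over Z this has rank 8, with invariant factors (1,1,1,1,1,1,1,1).

The boundary map ∂_2: C_2 → C_1 sends each 2-simplex [p,q,r] to [q,r] − [p,r] + [p,q]. For instance
  ∂[v_3,v_5,v_6] = [v_5,v_6] − [v_3,v_6] + [v_3,v_5],
  ∂[v_1,v_4,v_8] = [v_4,v_8] − [v_1,v_8] + [v_1,v_4].
This gives a 16×6 integer matrix of rank 6; reducing to Smith normal form yields diagonal entries (1,1,1,1,1,1).

Computing H_k = (kernel of ∂_k) / (image of ∂_{k+1}):

  H_0: rank C_0 − rank ∂_1 = 9 − 8 = 1, and the invariant factors of ∂_1 are all 1, so H_0 ≅ Z.
  H_1: rank ker ∂_1 − rank ∂_2 = (16 − 8) − 6 = 2, and the invariant factors of ∂_2 are all 1, so H_1 ≅ Z^2.
  H_2: rank ker ∂_2 − rank ∂_3 = (6 − 6) − 0 = 0, and there is no ∂_3, so H_2 ≅ 0.

H_0 ≅ Z,  H_1 ≅ Z^2,  H_2 = 0.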